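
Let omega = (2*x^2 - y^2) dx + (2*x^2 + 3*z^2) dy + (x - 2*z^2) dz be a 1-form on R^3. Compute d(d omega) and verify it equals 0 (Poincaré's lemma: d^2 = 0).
d(d omega) = 0

Step 1: d omega = sum_{i<j} (∂f_j/∂x_i - ∂f_i/∂x_j) dx_i ∧ dx_j:
  coeff of dx ∧ dy: 4*x + 2*y
  coeff of dx ∧ dz: 1
  coeff of dy ∧ dz: -6*z
Step 2: Apply d again to each 2-form coefficient. The only possible 3-form in R^3 is dx ∧ dy ∧ dz, with coefficient
  ∂(coeff of dy∧dz)/∂x - ∂(coeff of dx∧dz)/∂y + ∂(coeff of dx∧dy)/∂z
  = ∂/∂x (-6*z) - ∂/∂y (1) + ∂/∂z (4*x + 2*y).
Each of these terms simplifies to sums of mixed partials that cancel in pairs. The result is 0 (by equality of mixed partials for smooth functions — Schwarz / Clairaut).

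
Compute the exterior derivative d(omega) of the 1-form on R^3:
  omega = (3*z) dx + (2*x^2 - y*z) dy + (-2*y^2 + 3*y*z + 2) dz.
d(omega) = (4*x) dx ∧ dy + (-3) dx ∧ dz + (-3*y + 3*z) dy ∧ dz

For a 1-form omega = sum_i f_i dx_i, the exterior derivative is
  d(omega) = sum_{i < j} (∂f_j/∂x_i - ∂f_i/∂x_j) dx_i ∧ dx_j.
  coefficient of dx ∧ dy: ∂f_2/∂x - ∂f_1/∂y = ∂(2*x^2 - y*z)/∂x - ∂(3*z)/∂y = 4*x
  coefficient of dx ∧ dz: ∂f_3/∂x - ∂f_1/∂z = ∂(-2*y^2 + 3*y*z + 2)/∂x - ∂(3*z)/∂z = -3
  coefficient of dy ∧ dz: ∂f_3/∂y - ∂f_2/∂z = ∂(-2*y^2 + 3*y*z + 2)/∂y - ∂(2*x^2 - y*z)/∂z = -3*y + 3*z
Assembling: d(omega) = (4*x) dx ∧ dy + (-3) dx ∧ dz + (-3*y + 3*z) dy ∧ dz.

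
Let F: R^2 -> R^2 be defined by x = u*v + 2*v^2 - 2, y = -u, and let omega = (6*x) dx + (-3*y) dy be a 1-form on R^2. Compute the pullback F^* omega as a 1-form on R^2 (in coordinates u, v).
F^* omega = (6*u*v^2 - 3*u + 12*v^3 - 12*v) du + (6*u^2*v + 36*u*v^2 - 12*u + 48*v^3 - 48*v) dv

Using F^*(f dg) = (f ∘ F) d(g ∘ F), substitute each coordinate x_i by F_i(u, v) in f_i, and replace dx_i by d F_i = (∂F_i/∂u) du + (∂F_i/∂v) dv.
  For the x component: f_1(F) = 6*u*v + 12*v^2 - 12; d F_1 = (v) du + (u + 4*v) dv
  For the y component: f_2(F) = 3*u; d F_2 = (-1) du + (0) dv
Combining and collecting du, dv coefficients:
  coeff of du: 6*u*v^2 - 3*u + 12*v^3 - 12*v
  coeff of dv: 6*u^2*v + 36*u*v^2 - 12*u + 48*v^3 - 48*v
F^* omega = (6*u*v^2 - 3*u + 12*v^3 - 12*v) du + (6*u^2*v + 36*u*v^2 - 12*u + 48*v^3 - 48*v) dv.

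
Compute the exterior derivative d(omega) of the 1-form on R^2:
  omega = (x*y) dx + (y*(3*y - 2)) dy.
d(omega) = (-x) dx ∧ dy

For a 1-form omega = sum_i f_i dx_i, the exterior derivative is
  d(omega) = sum_{i < j} (∂f_j/∂x_i - ∂f_i/∂x_j) dx_i ∧ dx_j.
  coefficient of dx ∧ dy: ∂f_2/∂x - ∂f_1/∂y = ∂(y*(3*y - 2))/∂x - ∂(x*y)/∂y = -x
Assembling: d(omega) = (-x) dx ∧ dy.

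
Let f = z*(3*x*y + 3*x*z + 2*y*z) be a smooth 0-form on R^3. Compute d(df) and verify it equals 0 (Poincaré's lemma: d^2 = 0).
d(df) = 0

Step 1: df = sum_i (∂f/∂x_i) dx_i = (3*z*(y + z)) dx + (z*(3*x + 2*z)) dy + (3*x*y + 6*x*z + 4*y*z) dz.
Step 2: Apply d again. Using the 1-form formula, the coefficient of dx ∧ dy in d(df) is ∂^2 f/∂x ∂y - ∂^2 f/∂y ∂x = (3*z) - (3*z) = 0 (equality of mixed partials for smooth f).
Similarly for dx ∧ dz and dy ∧ dz — all coefficients vanish. So d(df) = 0.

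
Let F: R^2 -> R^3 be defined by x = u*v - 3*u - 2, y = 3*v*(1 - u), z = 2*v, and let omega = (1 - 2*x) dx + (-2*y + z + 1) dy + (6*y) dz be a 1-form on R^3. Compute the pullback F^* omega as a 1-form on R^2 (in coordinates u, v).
F^* omega = (-20*u*v^2 + 12*u*v - 18*u + 12*v^2 + 2*v - 15) du + (-20*u^2*v + 6*u^2 - 6*u*v + 2*u + 24*v + 3) dv

Using F^*(f dg) = (f ∘ F) d(g ∘ F), substitute each coordinate x_i by F_i(u, v) in f_i, and replace dx_i by d F_i = (∂F_i/∂u) du + (∂F_i/∂v) dv.
  For the x component: f_1(F) = -2*u*v + 6*u + 5; d F_1 = (v - 3) du + (u) dv
  For the y component: f_2(F) = 6*u*v - 4*v + 1; d F_2 = (-3*v) du + (3 - 3*u) dv
  For the z component: f_3(F) = 18*v*(1 - u); d F_3 = (0) du + (2) dv
Combining and collecting du, dv coefficients:
  coeff of du: -20*u*v^2 + 12*u*v - 18*u + 12*v^2 + 2*v - 15
  coeff of dv: -20*u^2*v + 6*u^2 - 6*u*v + 2*u + 24*v + 3
F^* omega = (-20*u*v^2 + 12*u*v - 18*u + 12*v^2 + 2*v - 15) du + (-20*u^2*v + 6*u^2 - 6*u*v + 2*u + 24*v + 3) dv.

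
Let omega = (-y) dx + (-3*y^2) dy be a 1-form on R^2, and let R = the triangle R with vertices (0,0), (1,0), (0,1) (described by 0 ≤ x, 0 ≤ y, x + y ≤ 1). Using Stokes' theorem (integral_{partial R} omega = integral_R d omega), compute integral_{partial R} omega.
integral_(partial R) omega = 1/2

Stokes: integral_partial_R omega = integral_R d omega with d omega = (∂Q/∂x - ∂P/∂y) dx ∧ dy.
  ∂Q/∂x = 0
  ∂P/∂y = -1
  integrand = ∂Q/∂x - ∂P/∂y = 1.
Integrating over R: integral_0^1 integral_0^{1-x} (1) dy dx = 1/2.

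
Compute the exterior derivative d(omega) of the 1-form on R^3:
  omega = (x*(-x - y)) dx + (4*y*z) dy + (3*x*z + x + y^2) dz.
d(omega) = (x) dx ∧ dy + (3*z + 1) dx ∧ dz + (-2*y) dy ∧ dz

For a 1-form omega = sum_i f_i dx_i, the exterior derivative is
  d(omega) = sum_{i < j} (∂f_j/∂x_i - ∂f_i/∂x_j) dx_i ∧ dx_j.
  coefficient of dx ∧ dy: ∂f_2/∂x - ∂f_1/∂y = ∂(4*y*z)/∂x - ∂(x*(-x - y))/∂y = x
  coefficient of dx ∧ dz: ∂f_3/∂x - ∂f_1/∂z = ∂(3*x*z + x + y^2)/∂x - ∂(x*(-x - y))/∂z = 3*z + 1
  coefficient of dy ∧ dz: ∂f_3/∂y - ∂f_2/∂z = ∂(3*x*z + x + y^2)/∂y - ∂(4*y*z)/∂z = -2*y
Assembling: d(omega) = (x) dx ∧ dy + (3*z + 1) dx ∧ dz + (-2*y) dy ∧ dz.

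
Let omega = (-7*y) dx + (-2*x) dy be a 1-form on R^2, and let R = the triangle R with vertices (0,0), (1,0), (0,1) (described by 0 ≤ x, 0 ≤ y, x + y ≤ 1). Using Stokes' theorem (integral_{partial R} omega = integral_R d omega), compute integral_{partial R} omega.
integral_(partial R) omega = 5/2

Stokes: integral_partial_R omega = integral_R d omega with d omega = (∂Q/∂x - ∂P/∂y) dx ∧ dy.
  ∂Q/∂x = -2
  ∂P/∂y = -7
  integrand = ∂Q/∂x - ∂P/∂y = 5.
Integrating over R: integral_0^1 integral_0^{1-x} (5) dy dx = 5/2.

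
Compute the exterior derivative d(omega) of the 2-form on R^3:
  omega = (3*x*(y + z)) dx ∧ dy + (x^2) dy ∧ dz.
d(omega) = (5*x) dx ∧ dy ∧ dz

For a 2-form omega = sum_{i<j} g_{ij} dx_i ∧ dx_j, the exterior derivative is
  d(omega) = sum_{i<j} d(g_{ij}) ∧ dx_i ∧ dx_j = sum_{i<j, k} (∂g_{ij}/∂x_k) dx_k ∧ dx_i ∧ dx_j.
Expand each term, using dx_k ∧ dx_i ∧ dx_j = sgn(permutation) dx_{(a)} ∧ dx_{(b)} ∧ dx_{(c)} with (a < b < c) sorted:
  d(3*x*(y + z)) includes (∂/∂z)(3*x*(y + z)) dz = (3*x) dz, which multiplied by dx ∧ dy gives (3*x) dx ∧ dy ∧ dz
  d(x^2) includes (∂/∂x)(x^2) dx = (2*x) dx, which multiplied by dy ∧ dz gives (2*x) dx ∧ dy ∧ dz
Collecting like 3-forms: d(omega) = (5*x) dx ∧ dy ∧ dz.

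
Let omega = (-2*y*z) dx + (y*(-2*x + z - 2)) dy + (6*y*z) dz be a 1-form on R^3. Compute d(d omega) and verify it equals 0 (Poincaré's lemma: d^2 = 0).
d(d omega) = 0

Step 1: d omega = sum_{i<j} (∂f_j/∂x_i - ∂f_i/∂x_j) dx_i ∧ dx_j:
  coeff of dx ∧ dy: -2*y + 2*z
  coeff of dx ∧ dz: 2*y
  coeff of dy ∧ dz: -y + 6*z
Step 2: Apply d again to each 2-form coefficient. The only possible 3-form in R^3 is dx ∧ dy ∧ dz, with coefficient
  ∂(coeff of dy∧dz)/∂x - ∂(coeff of dx∧dz)/∂y + ∂(coeff of dx∧dy)/∂z
  = ∂/∂x (-y + 6*z) - ∂/∂y (2*y) + ∂/∂z (-2*y + 2*z).
Each of these terms simplifies to sums of mixed partials that cancel in pairs. The result is 0 (by equality of mixed partials for smooth functions — Schwarz / Clairaut).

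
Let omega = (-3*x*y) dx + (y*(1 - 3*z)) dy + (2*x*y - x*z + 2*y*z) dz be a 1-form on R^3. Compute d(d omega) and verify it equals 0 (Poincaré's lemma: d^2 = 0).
d(d omega) = 0

Step 1: d omega = sum_{i<j} (∂f_j/∂x_i - ∂f_i/∂x_j) dx_i ∧ dx_j:
  coeff of dx ∧ dy: 3*x
  coeff of dx ∧ dz: 2*y - z
  coeff of dy ∧ dz: 2*x + 3*y + 2*z
Step 2: Apply d again to each 2-form coefficient. The only possible 3-form in R^3 is dx ∧ dy ∧ dz, with coefficient
  ∂(coeff of dy∧dz)/∂x - ∂(coeff of dx∧dz)/∂y + ∂(coeff of dx∧dy)/∂z
  = ∂/∂x (2*x + 3*y + 2*z) - ∂/∂y (2*y - z) + ∂/∂z (3*x).
Each of these terms simplifies to sums of mixed partials that cancel in pairs. The result is 0 (by equality of mixed partials for smooth functions — Schwarz / Clairaut).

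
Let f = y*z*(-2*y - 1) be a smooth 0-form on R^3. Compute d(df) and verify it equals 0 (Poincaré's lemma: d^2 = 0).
d(df) = 0

Step 1: df = sum_i (∂f/∂x_i) dx_i = (0) dx + (z*(-4*y - 1)) dy + (y*(-2*y - 1)) dz.
Step 2: Apply d again. Using the 1-form formula, the coefficient of dx ∧ dy in d(df) is ∂^2 f/∂x ∂y - ∂^2 f/∂y ∂x = (0) - (0) = 0 (equality of mixed partials for smooth f).
Similarly for dx ∧ dz and dy ∧ dz — all coefficients vanish. So d(df) = 0.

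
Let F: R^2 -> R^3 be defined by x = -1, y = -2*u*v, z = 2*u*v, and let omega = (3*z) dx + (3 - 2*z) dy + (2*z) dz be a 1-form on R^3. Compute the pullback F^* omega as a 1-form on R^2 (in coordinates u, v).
F^* omega = (2*v*(8*u*v - 3)) du + (2*u*(8*u*v - 3)) dv

Using F^*(f dg) = (f ∘ F) d(g ∘ F), substitute each coordinate x_i by F_i(u, v) in f_i, and replace dx_i by d F_i = (∂F_i/∂u) du + (∂F_i/∂v) dv.
  For the x component: f_1(F) = 6*u*v; d F_1 = (0) du + (0) dv
  For the y component: f_2(F) = -4*u*v + 3; d F_2 = (-2*v) du + (-2*u) dv
  For the z component: f_3(F) = 4*u*v; d F_3 = (2*v) du + (2*u) dv
Combining and collecting du, dv coefficients:
  coeff of du: 2*v*(8*u*v - 3)
  coeff of dv: 2*u*(8*u*v - 3)
F^* omega = (2*v*(8*u*v - 3)) du + (2*u*(8*u*v - 3)) dv.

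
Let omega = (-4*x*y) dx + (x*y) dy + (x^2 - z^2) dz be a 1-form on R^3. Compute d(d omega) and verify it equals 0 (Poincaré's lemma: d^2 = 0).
d(d omega) = 0

Step 1: d omega = sum_{i<j} (∂f_j/∂x_i - ∂f_i/∂x_j) dx_i ∧ dx_j:
  coeff of dx ∧ dy: 4*x + y
  coeff of dx ∧ dz: 2*x
  coeff of dy ∧ dz: 0
Step 2: Apply d again to each 2-form coefficient. The only possible 3-form in R^3 is dx ∧ dy ∧ dz, with coefficient
  ∂(coeff of dy∧dz)/∂x - ∂(coeff of dx∧dz)/∂y + ∂(coeff of dx∧dy)/∂z
  = ∂/∂x (0) - ∂/∂y (2*x) + ∂/∂z (4*x + y).
Each of these terms simplifies to sums of mixed partials that cancel in pairs. The result is 0 (by equality of mixed partials for smooth functions — Schwarz / Clairaut).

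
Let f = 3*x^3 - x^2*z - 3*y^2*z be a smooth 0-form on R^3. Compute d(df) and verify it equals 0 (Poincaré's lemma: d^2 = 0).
d(df) = 0

Step 1: df = sum_i (∂f/∂x_i) dx_i = (x*(9*x - 2*z)) dx + (-6*y*z) dy + (-x^2 - 3*y^2) dz.
Step 2: Apply d again. Using the 1-form formula, the coefficient of dx ∧ dy in d(df) is ∂^2 f/∂x ∂y - ∂^2 f/∂y ∂x = (0) - (0) = 0 (equality of mixed partials for smooth f).
Similarly for dx ∧ dz and dy ∧ dz — all coefficients vanish. So d(df) = 0.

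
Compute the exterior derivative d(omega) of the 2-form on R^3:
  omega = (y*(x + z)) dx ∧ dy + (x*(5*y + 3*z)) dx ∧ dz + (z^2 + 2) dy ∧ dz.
d(omega) = (-5*x + y) dx ∧ dy ∧ dz

For a 2-form omega = sum_{i<j} g_{ij} dx_i ∧ dx_j, the exterior derivative is
  d(omega) = sum_{i<j} d(g_{ij}) ∧ dx_i ∧ dx_j = sum_{i<j, k} (∂g_{ij}/∂x_k) dx_k ∧ dx_i ∧ dx_j.
Expand each term, using dx_k ∧ dx_i ∧ dx_j = sgn(permutation) dx_{(a)} ∧ dx_{(b)} ∧ dx_{(c)} with (a < b < c) sorted:
  d(y*(x + z)) includes (∂/∂z)(y*(x + z)) dz = (y) dz, which multiplied by dx ∧ dy gives (y) dx ∧ dy ∧ dz
  d(x*(5*y + 3*z)) includes (∂/∂y)(x*(5*y + 3*z)) dy = (5*x) dy, which multiplied by dx ∧ dz gives (-5*x) dx ∧ dy ∧ dz
Collecting like 3-forms: d(omega) = (-5*x + y) dx ∧ dy ∧ dz.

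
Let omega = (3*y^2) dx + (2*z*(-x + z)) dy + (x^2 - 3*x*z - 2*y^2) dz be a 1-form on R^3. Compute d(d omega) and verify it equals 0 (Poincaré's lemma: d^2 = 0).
d(d omega) = 0

Step 1: d omega = sum_{i<j} (∂f_j/∂x_i - ∂f_i/∂x_j) dx_i ∧ dx_j:
  coeff of dx ∧ dy: -6*y - 2*z
  coeff of dx ∧ dz: 2*x - 3*z
  coeff of dy ∧ dz: 2*x - 4*y - 4*z
Step 2: Apply d again to each 2-form coefficient. The only possible 3-form in R^3 is dx ∧ dy ∧ dz, with coefficient
  ∂(coeff of dy∧dz)/∂x - ∂(coeff of dx∧dz)/∂y + ∂(coeff of dx∧dy)/∂z
  = ∂/∂x (2*x - 4*y - 4*z) - ∂/∂y (2*x - 3*z) + ∂/∂z (-6*y - 2*z).
Each of these terms simplifies to sums of mixed partials that cancel in pairs. The result is 0 (by equality of mixed partials for smooth functions — Schwarz / Clairaut).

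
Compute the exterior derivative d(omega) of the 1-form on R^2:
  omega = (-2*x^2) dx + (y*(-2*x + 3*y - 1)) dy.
d(omega) = (-2*y) dx ∧ dy

For a 1-form omega = sum_i f_i dx_i, the exterior derivative is
  d(omega) = sum_{i < j} (∂f_j/∂x_i - ∂f_i/∂x_j) dx_i ∧ dx_j.
  coefficient of dx ∧ dy: ∂f_2/∂x - ∂f_1/∂y = ∂(y*(-2*x + 3*y - 1))/∂x - ∂(-2*x^2)/∂y = -2*y
Assembling: d(omega) = (-2*y) dx ∧ dy.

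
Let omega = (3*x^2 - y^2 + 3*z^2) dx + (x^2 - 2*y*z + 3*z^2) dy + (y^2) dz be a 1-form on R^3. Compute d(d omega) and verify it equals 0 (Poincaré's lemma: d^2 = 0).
d(d omega) = 0

Step 1: d omega = sum_{i<j} (∂f_j/∂x_i - ∂f_i/∂x_j) dx_i ∧ dx_j:
  coeff of dx ∧ dy: 2*x + 2*y
  coeff of dx ∧ dz: -6*z
  coeff of dy ∧ dz: 4*y - 6*z
Step 2: Apply d again to each 2-form coefficient. The only possible 3-form in R^3 is dx ∧ dy ∧ dz, with coefficient
  ∂(coeff of dy∧dz)/∂x - ∂(coeff of dx∧dz)/∂y + ∂(coeff of dx∧dy)/∂z
  = ∂/∂x (4*y - 6*z) - ∂/∂y (-6*z) + ∂/∂z (2*x + 2*y).
Each of these terms simplifies to sums of mixed partials that cancel in pairs. The result is 0 (by equality of mixed partials for smooth functions — Schwarz / Clairaut).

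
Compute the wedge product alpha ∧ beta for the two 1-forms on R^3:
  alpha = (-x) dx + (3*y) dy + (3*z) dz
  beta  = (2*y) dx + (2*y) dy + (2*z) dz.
alpha ∧ beta = (-2*y*(x + 3*y)) dx ∧ dy + (-2*z*(x + 3*y)) dx ∧ dz

Distribute the wedge, using dx_i ∧ dx_j = -dx_j ∧ dx_i and dx_i ∧ dx_i = 0. For each pair (i, j) with i < j, the coefficient of dx_i ∧ dx_j in alpha ∧ beta is (alpha_i * beta_j - alpha_j * beta_i). Collecting: alpha ∧ beta = (-2*y*(x + 3*y)) dx ∧ dy + (-2*z*(x + 3*y)) dx ∧ dz.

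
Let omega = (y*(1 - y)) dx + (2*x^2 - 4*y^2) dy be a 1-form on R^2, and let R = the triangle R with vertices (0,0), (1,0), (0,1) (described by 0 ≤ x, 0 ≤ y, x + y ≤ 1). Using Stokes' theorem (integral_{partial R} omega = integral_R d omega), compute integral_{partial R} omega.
integral_(partial R) omega = 1/2

Stokes: integral_partial_R omega = integral_R d omega with d omega = (∂Q/∂x - ∂P/∂y) dx ∧ dy.
  ∂Q/∂x = 4*x
  ∂P/∂y = 1 - 2*y
  integrand = ∂Q/∂x - ∂P/∂y = 4*x + 2*y - 1.
Integrating over R: integral_0^1 integral_0^{1-x} (4*x + 2*y - 1) dy dx = 1/2.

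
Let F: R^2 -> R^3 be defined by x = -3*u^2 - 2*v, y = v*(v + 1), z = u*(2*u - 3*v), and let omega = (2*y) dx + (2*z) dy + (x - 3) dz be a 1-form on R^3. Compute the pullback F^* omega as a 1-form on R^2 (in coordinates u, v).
F^* omega = (-12*u^3 + 9*u^2*v - 12*u*v^2 - 20*u*v - 12*u + 6*v^2 + 9*v) du + (9*u^3 + 8*u^2*v + 4*u^2 - 12*u*v^2 + 9*u - 4*v^2 - 4*v) dv

Using F^*(f dg) = (f ∘ F) d(g ∘ F), substitute each coordinate x_i by F_i(u, v) in f_i, and replace dx_i by d F_i = (∂F_i/∂u) du + (∂F_i/∂v) dv.
  For the x component: f_1(F) = 2*v*(v + 1); d F_1 = (-6*u) du + (-2) dv
  For the y component: f_2(F) = 2*u*(2*u - 3*v); d F_2 = (0) du + (2*v + 1) dv
  For the z component: f_3(F) = -3*u^2 - 2*v - 3; d F_3 = (4*u - 3*v) du + (-3*u) dv
Combining and collecting du, dv coefficients:
  coeff of du: -12*u^3 + 9*u^2*v - 12*u*v^2 - 20*u*v - 12*u + 6*v^2 + 9*v
  coeff of dv: 9*u^3 + 8*u^2*v + 4*u^2 - 12*u*v^2 + 9*u - 4*v^2 - 4*v
F^* omega = (-12*u^3 + 9*u^2*v - 12*u*v^2 - 20*u*v - 12*u + 6*v^2 + 9*v) du + (9*u^3 + 8*u^2*v + 4*u^2 - 12*u*v^2 + 9*u - 4*v^2 - 4*v) dv.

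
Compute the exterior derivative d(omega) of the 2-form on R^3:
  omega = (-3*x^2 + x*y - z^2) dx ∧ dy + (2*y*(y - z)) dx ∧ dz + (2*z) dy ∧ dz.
d(omega) = (-4*y) dx ∧ dy ∧ dz

For a 2-form omega = sum_{i<j} g_{ij} dx_i ∧ dx_j, the exterior derivative is
  d(omega) = sum_{i<j} d(g_{ij}) ∧ dx_i ∧ dx_j = sum_{i<j, k} (∂g_{ij}/∂x_k) dx_k ∧ dx_i ∧ dx_j.
Expand each term, using dx_k ∧ dx_i ∧ dx_j = sgn(permutation) dx_{(a)} ∧ dx_{(b)} ∧ dx_{(c)} with (a < b < c) sorted:
  d(-3*x^2 + x*y - z^2) includes (∂/∂z)(-3*x^2 + x*y - z^2) dz = (-2*z) dz, which multiplied by dx ∧ dy gives (-2*z) dx ∧ dy ∧ dz
  d(2*y*(y - z)) includes (∂/∂y)(2*y*(y - z)) dy = (4*y - 2*z) dy, which multiplied by dx ∧ dz gives (-4*y + 2*z) dx ∧ dy ∧ dz
Collecting like 3-forms: d(omega) = (-4*y) dx ∧ dy ∧ dz.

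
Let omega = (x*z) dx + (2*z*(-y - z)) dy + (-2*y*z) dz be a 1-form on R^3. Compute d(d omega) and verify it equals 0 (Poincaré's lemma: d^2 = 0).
d(d omega) = 0

Step 1: d omega = sum_{i<j} (∂f_j/∂x_i - ∂f_i/∂x_j) dx_i ∧ dx_j:
  coeff of dx ∧ dy: 0
  coeff of dx ∧ dz: -x
  coeff of dy ∧ dz: 2*y + 2*z
Step 2: Apply d again to each 2-form coefficient. The only possible 3-form in R^3 is dx ∧ dy ∧ dz, with coefficient
  ∂(coeff of dy∧dz)/∂x - ∂(coeff of dx∧dz)/∂y + ∂(coeff of dx∧dy)/∂z
  = ∂/∂x (2*y + 2*z) - ∂/∂y (-x) + ∂/∂z (0).
Each of these terms simplifies to sums of mixed partials that cancel in pairs. The result is 0 (by equality of mixed partials for smooth functions — Schwarz / Clairaut).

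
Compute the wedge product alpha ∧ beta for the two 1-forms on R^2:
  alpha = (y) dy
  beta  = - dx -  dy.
alpha ∧ beta = (y) dx ∧ dy

Distribute the wedge, using dx_i ∧ dx_j = -dx_j ∧ dx_i and dx_i ∧ dx_i = 0. For each pair (i, j) with i < j, the coefficient of dx_i ∧ dx_j in alpha ∧ beta is (alpha_i * beta_j - alpha_j * beta_i). Collecting: alpha ∧ beta = (y) dx ∧ dy.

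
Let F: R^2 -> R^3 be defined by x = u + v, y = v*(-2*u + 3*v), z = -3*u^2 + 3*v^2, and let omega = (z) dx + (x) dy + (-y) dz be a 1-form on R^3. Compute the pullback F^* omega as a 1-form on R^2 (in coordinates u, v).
F^* omega = (-12*u^2*v - 3*u^2 + 18*u*v^2 - 2*u*v + v^2) du + (-5*u^2 + 12*u*v^2 + 4*u*v - 18*v^3 + 9*v^2) dv

Using F^*(f dg) = (f ∘ F) d(g ∘ F), substitute each coordinate x_i by F_i(u, v) in f_i, and replace dx_i by d F_i = (∂F_i/∂u) du + (∂F_i/∂v) dv.
  For the x component: f_1(F) = -3*u^2 + 3*v^2; d F_1 = (1) du + (1) dv
  For the y component: f_2(F) = u + v; d F_2 = (-2*v) du + (-2*u + 6*v) dv
  For the z component: f_3(F) = v*(2*u - 3*v); d F_3 = (-6*u) du + (6*v) dv
Combining and collecting du, dv coefficients:
  coeff of du: -12*u^2*v - 3*u^2 + 18*u*v^2 - 2*u*v + v^2
  coeff of dv: -5*u^2 + 12*u*v^2 + 4*u*v - 18*v^3 + 9*v^2
F^* omega = (-12*u^2*v - 3*u^2 + 18*u*v^2 - 2*u*v + v^2) du + (-5*u^2 + 12*u*v^2 + 4*u*v - 18*v^3 + 9*v^2) dv.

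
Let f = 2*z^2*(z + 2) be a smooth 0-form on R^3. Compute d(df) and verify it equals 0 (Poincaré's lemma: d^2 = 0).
d(df) = 0

Step 1: df = sum_i (∂f/∂x_i) dx_i = (0) dx + (0) dy + (2*z*(3*z + 4)) dz.
Step 2: Apply d again. Using the 1-form formula, the coefficient of dx ∧ dy in d(df) is ∂^2 f/∂x ∂y - ∂^2 f/∂y ∂x = (0) - (0) = 0 (equality of mixed partials for smooth f).
Similarly for dx ∧ dz and dy ∧ dz — all coefficients vanish. So d(df) = 0.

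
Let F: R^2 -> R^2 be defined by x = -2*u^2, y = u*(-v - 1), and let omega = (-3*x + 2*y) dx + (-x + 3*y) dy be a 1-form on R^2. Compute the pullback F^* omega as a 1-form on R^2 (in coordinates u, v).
F^* omega = (3*u*(-8*u^2 + 2*u*v + 2*u + v^2 + 2*v + 1)) du + (u^2*(-2*u + 3*v + 3)) dv

Using F^*(f dg) = (f ∘ F) d(g ∘ F), substitute each coordinate x_i by F_i(u, v) in f_i, and replace dx_i by d F_i = (∂F_i/∂u) du + (∂F_i/∂v) dv.
  For the x component: f_1(F) = 2*u*(3*u - v - 1); d F_1 = (-4*u) du + (0) dv
  For the y component: f_2(F) = u*(2*u - 3*v - 3); d F_2 = (-v - 1) du + (-u) dv
Combining and collecting du, dv coefficients:
  coeff of du: 3*u*(-8*u^2 + 2*u*v + 2*u + v^2 + 2*v + 1)
  coeff of dv: u^2*(-2*u + 3*v + 3)
F^* omega = (3*u*(-8*u^2 + 2*u*v + 2*u + v^2 + 2*v + 1)) du + (u^2*(-2*u + 3*v + 3)) dv.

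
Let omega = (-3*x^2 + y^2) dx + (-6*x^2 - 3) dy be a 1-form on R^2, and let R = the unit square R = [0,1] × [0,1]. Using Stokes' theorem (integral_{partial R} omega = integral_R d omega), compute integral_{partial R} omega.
integral_(partial R) omega = -7

Stokes: integral_partial_R omega = integral_R d omega with d omega = (∂Q/∂x - ∂P/∂y) dx ∧ dy.
  ∂Q/∂x = -12*x
  ∂P/∂y = 2*y
  integrand = ∂Q/∂x - ∂P/∂y = -12*x - 2*y.
Integrating over R: integral_0^1 integral_0^1 (-12*x - 2*y) dx dy = -7.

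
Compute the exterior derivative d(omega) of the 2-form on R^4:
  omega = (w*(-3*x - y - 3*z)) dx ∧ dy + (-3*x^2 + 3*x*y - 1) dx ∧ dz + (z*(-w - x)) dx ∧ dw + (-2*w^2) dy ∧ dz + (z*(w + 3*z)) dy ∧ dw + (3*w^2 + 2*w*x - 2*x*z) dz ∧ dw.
d(omega) = (-3*w - 3*x) dx ∧ dy ∧ dz + (-3*x - y - 3*z) dx ∧ dy ∧ dw + (3*w + x - 2*z) dx ∧ dz ∧ dw + (-5*w - 6*z) dy ∧ dz ∧ dw

For a 2-form omega = sum_{i<j} g_{ij} dx_i ∧ dx_j, the exterior derivative is
  d(omega) = sum_{i<j} d(g_{ij}) ∧ dx_i ∧ dx_j = sum_{i<j, k} (∂g_{ij}/∂x_k) dx_k ∧ dx_i ∧ dx_j.
Expand each term, using dx_k ∧ dx_i ∧ dx_j = sgn(permutation) dx_{(a)} ∧ dx_{(b)} ∧ dx_{(c)} with (a < b < c) sorted:
  d(w*(-3*x - y - 3*z)) includes (∂/∂z)(w*(-3*x - y - 3*z)) dz = (-3*w) dz, which multiplied by dx ∧ dy gives (-3*w) dx ∧ dy ∧ dz
  d(w*(-3*x - y - 3*z)) includes (∂/∂w)(w*(-3*x - y - 3*z)) dw = (-3*x - y - 3*z) dw, which multiplied by dx ∧ dy gives (-3*x - y - 3*z) dx ∧ dy ∧ dw
  d(-3*x^2 + 3*x*y - 1) includes (∂/∂y)(-3*x^2 + 3*x*y - 1) dy = (3*x) dy, which multiplied by dx ∧ dz gives (-3*x) dx ∧ dy ∧ dz
  d(z*(-w - x)) includes (∂/∂z)(z*(-w - x)) dz = (-w - x) dz, which multiplied by dx ∧ dw gives (w + x) dx ∧ dz ∧ dw
  d(-2*w^2) includes (∂/∂w)(-2*w^2) dw = (-4*w) dw, which multiplied by dy ∧ dz gives (-4*w) dy ∧ dz ∧ dw
  d(z*(w + 3*z)) includes (∂/∂z)(z*(w + 3*z)) dz = (w + 6*z) dz, which multiplied by dy ∧ dw gives (-w - 6*z) dy ∧ dz ∧ dw
  d(3*w^2 + 2*w*x - 2*x*z) includes (∂/∂x)(3*w^2 + 2*w*x - 2*x*z) dx = (2*w - 2*z) dx, which multiplied by dz ∧ dw gives (2*w - 2*z) dx ∧ dz ∧ dw
Collecting like 3-forms: d(omega) = (-3*w - 3*x) dx ∧ dy ∧ dz + (-3*x - y - 3*z) dx ∧ dy ∧ dw + (3*w + x - 2*z) dx ∧ dz ∧ dw + (-5*w - 6*z) dy ∧ dz ∧ dw.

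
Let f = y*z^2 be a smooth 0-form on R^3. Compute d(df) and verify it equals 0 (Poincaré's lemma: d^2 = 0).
d(df) = 0

Step 1: df = sum_i (∂f/∂x_i) dx_i = (0) dx + (z^2) dy + (2*y*z) dz.
Step 2: Apply d again. Using the 1-form formula, the coefficient of dx ∧ dy in d(df) is ∂^2 f/∂x ∂y - ∂^2 f/∂y ∂x = (0) - (0) = 0 (equality of mixed partials for smooth f).
Similarly for dx ∧ dz and dy ∧ dz — all coefficients vanish. So d(df) = 0.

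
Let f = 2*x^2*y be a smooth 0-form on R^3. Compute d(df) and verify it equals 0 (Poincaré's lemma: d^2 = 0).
d(df) = 0

Step 1: df = sum_i (∂f/∂x_i) dx_i = (4*x*y) dx + (2*x^2) dy + (0) dz.
Step 2: Apply d again. Using the 1-form formula, the coefficient of dx ∧ dy in d(df) is ∂^2 f/∂x ∂y - ∂^2 f/∂y ∂x = (4*x) - (4*x) = 0 (equality of mixed partials for smooth f).
Similarly for dx ∧ dz and dy ∧ dz — all coefficients vanish. So d(df) = 0.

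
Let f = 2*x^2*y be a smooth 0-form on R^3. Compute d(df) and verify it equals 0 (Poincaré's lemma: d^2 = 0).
d(df) = 0

Step 1: df = sum_i (∂f/∂x_i) dx_i = (4*x*y) dx + (2*x^2) dy + (0) dz.
Step 2: Apply d again. Using the 1-form formula, the coefficient of dx ∧ dy in d(df) is ∂^2 f/∂x ∂y - ∂^2 f/∂y ∂x = (4*x) - (4*x) = 0 (equality of mixed partials for smooth f).
Similarly for dx ∧ dz and dy ∧ dz — all coefficients vanish. So d(df) = 0.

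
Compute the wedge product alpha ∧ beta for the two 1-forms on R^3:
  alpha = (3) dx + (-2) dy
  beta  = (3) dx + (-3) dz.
alpha ∧ beta = (-9) dx ∧ dz + (6) dx ∧ dy + (6) dy ∧ dz

Distribute the wedge, using dx_i ∧ dx_j = -dx_j ∧ dx_i and dx_i ∧ dx_i = 0. For each pair (i, j) with i < j, the coefficient of dx_i ∧ dx_j in alpha ∧ beta is (alpha_i * beta_j - alpha_j * beta_i). Collecting: alpha ∧ beta = (-9) dx ∧ dz + (6) dx ∧ dy + (6) dy ∧ dz.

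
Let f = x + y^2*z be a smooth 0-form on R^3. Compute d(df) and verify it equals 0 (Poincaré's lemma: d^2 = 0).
d(df) = 0

Step 1: df = sum_i (∂f/∂x_i) dx_i = (1) dx + (2*y*z) dy + (y^2) dz.
Step 2: Apply d again. Using the 1-form formula, the coefficient of dx ∧ dy in d(df) is ∂^2 f/∂x ∂y - ∂^2 f/∂y ∂x = (0) - (0) = 0 (equality of mixed partials for smooth f).
Similarly for dx ∧ dz and dy ∧ dz — all coefficients vanish. So d(df) = 0.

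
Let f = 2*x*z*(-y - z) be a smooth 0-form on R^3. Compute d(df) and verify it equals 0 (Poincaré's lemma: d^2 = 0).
d(df) = 0

Step 1: df = sum_i (∂f/∂x_i) dx_i = (2*z*(-y - z)) dx + (-2*x*z) dy + (2*x*(-y - 2*z)) dz.
Step 2: Apply d again. Using the 1-form formula, the coefficient of dx ∧ dy in d(df) is ∂^2 f/∂x ∂y - ∂^2 f/∂y ∂x = (-2*z) - (-2*z) = 0 (equality of mixed partials for smooth f).
Similarly for dx ∧ dz and dy ∧ dz — all coefficients vanish. So d(df) = 0.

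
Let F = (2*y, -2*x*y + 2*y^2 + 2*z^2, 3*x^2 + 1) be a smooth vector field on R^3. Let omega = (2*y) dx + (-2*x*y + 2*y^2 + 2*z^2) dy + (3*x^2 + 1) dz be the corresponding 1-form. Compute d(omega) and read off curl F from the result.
d(omega) = (-4*z) dy ∧ dz + (-6*x) dz ∧ dx + (-2*y - 2) dx ∧ dy; curl F = (-4*z, -6*x, -2*y - 2)

d omega = sum_{i<j} (∂f_j/∂x_i - ∂f_i/∂x_j) dx_i ∧ dx_j. Under the identification (dy ∧ dz, dz ∧ dx, dx ∧ dy) ↔ (e_x, e_y, e_z), the coefficients are exactly the components of curl F. Compute:
  ∂R/∂y - ∂Q/∂z = (0) - (4*z) = -4*z
  ∂P/∂z - ∂R/∂x = (0) - (6*x) = -6*x
  ∂Q/∂x - ∂P/∂y = (-2*y) - (2) = -2*y - 2.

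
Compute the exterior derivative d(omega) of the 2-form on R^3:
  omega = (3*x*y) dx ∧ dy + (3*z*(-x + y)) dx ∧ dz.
d(omega) = (-3*z) dx ∧ dy ∧ dz

For a 2-form omega = sum_{i<j} g_{ij} dx_i ∧ dx_j, the exterior derivative is
  d(omega) = sum_{i<j} d(g_{ij}) ∧ dx_i ∧ dx_j = sum_{i<j, k} (∂g_{ij}/∂x_k) dx_k ∧ dx_i ∧ dx_j.
Expand each term, using dx_k ∧ dx_i ∧ dx_j = sgn(permutation) dx_{(a)} ∧ dx_{(b)} ∧ dx_{(c)} with (a < b < c) sorted:
  d(3*z*(-x + y)) includes (∂/∂y)(3*z*(-x + y)) dy = (3*z) dy, which multiplied by dx ∧ dz gives (-3*z) dx ∧ dy ∧ dz
Collecting like 3-forms: d(omega) = (-3*z) dx ∧ dy ∧ dz.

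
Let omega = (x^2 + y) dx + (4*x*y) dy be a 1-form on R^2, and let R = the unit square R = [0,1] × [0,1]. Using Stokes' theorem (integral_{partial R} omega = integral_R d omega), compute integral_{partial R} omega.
integral_(partial R) omega = 1

Stokes: integral_partial_R omega = integral_R d omega with d omega = (∂Q/∂x - ∂P/∂y) dx ∧ dy.
  ∂Q/∂x = 4*y
  ∂P/∂y = 1
  integrand = ∂Q/∂x - ∂P/∂y = 4*y - 1.
Integrating over R: integral_0^1 integral_0^1 (4*y - 1) dx dy = 1.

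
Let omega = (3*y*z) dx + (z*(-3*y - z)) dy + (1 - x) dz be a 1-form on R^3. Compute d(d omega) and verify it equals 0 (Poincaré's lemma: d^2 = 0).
d(d omega) = 0

Step 1: d omega = sum_{i<j} (∂f_j/∂x_i - ∂f_i/∂x_j) dx_i ∧ dx_j:
  coeff of dx ∧ dy: -3*z
  coeff of dx ∧ dz: -3*y - 1
  coeff of dy ∧ dz: 3*y + 2*z
Step 2: Apply d again to each 2-form coefficient. The only possible 3-form in R^3 is dx ∧ dy ∧ dz, with coefficient
  ∂(coeff of dy∧dz)/∂x - ∂(coeff of dx∧dz)/∂y + ∂(coeff of dx∧dy)/∂z
  = ∂/∂x (3*y + 2*z) - ∂/∂y (-3*y - 1) + ∂/∂z (-3*z).
Each of these terms simplifies to sums of mixed partials that cancel in pairs. The result is 0 (by equality of mixed partials for smooth functions — Schwarz / Clairaut).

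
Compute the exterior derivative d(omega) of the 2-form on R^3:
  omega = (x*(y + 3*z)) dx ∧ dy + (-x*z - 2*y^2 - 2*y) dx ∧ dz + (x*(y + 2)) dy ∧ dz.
d(omega) = (3*x + 5*y + 4) dx ∧ dy ∧ dz

For a 2-form omega = sum_{i<j} g_{ij} dx_i ∧ dx_j, the exterior derivative is
  d(omega) = sum_{i<j} d(g_{ij}) ∧ dx_i ∧ dx_j = sum_{i<j, k} (∂g_{ij}/∂x_k) dx_k ∧ dx_i ∧ dx_j.
Expand each term, using dx_k ∧ dx_i ∧ dx_j = sgn(permutation) dx_{(a)} ∧ dx_{(b)} ∧ dx_{(c)} with (a < b < c) sorted:
  d(x*(y + 3*z)) includes (∂/∂z)(x*(y + 3*z)) dz = (3*x) dz, which multiplied by dx ∧ dy gives (3*x) dx ∧ dy ∧ dz
  d(-x*z - 2*y^2 - 2*y) includes (∂/∂y)(-x*z - 2*y^2 - 2*y) dy = (-4*y - 2) dy, which multiplied by dx ∧ dz gives (4*y + 2) dx ∧ dy ∧ dz
  d(x*(y + 2)) includes (∂/∂x)(x*(y + 2)) dx = (y + 2) dx, which multiplied by dy ∧ dz gives (y + 2) dx ∧ dy ∧ dz
Collecting like 3-forms: d(omega) = (3*x + 5*y + 4) dx ∧ dy ∧ dz.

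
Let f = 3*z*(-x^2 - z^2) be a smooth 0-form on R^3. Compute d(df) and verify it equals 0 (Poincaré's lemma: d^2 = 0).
d(df) = 0

Step 1: df = sum_i (∂f/∂x_i) dx_i = (-6*x*z) dx + (0) dy + (-3*x^2 - 9*z^2) dz.
Step 2: Apply d again. Using the 1-form formula, the coefficient of dx ∧ dy in d(df) is ∂^2 f/∂x ∂y - ∂^2 f/∂y ∂x = (0) - (0) = 0 (equality of mixed partials for smooth f).
Similarly for dx ∧ dz and dy ∧ dz — all coefficients vanish. So d(df) = 0.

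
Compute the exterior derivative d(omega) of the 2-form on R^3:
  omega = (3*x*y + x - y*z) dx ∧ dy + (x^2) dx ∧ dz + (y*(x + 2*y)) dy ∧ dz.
d(omega) = 0

For a 2-form omega = sum_{i<j} g_{ij} dx_i ∧ dx_j, the exterior derivative is
  d(omega) = sum_{i<j} d(g_{ij}) ∧ dx_i ∧ dx_j = sum_{i<j, k} (∂g_{ij}/∂x_k) dx_k ∧ dx_i ∧ dx_j.
Expand each term, using dx_k ∧ dx_i ∧ dx_j = sgn(permutation) dx_{(a)} ∧ dx_{(b)} ∧ dx_{(c)} with (a < b < c) sorted:
  d(3*x*y + x - y*z) includes (∂/∂z)(3*x*y + x - y*z) dz = (-y) dz, which multiplied by dx ∧ dy gives (-y) dx ∧ dy ∧ dz
  d(y*(x + 2*y)) includes (∂/∂x)(y*(x + 2*y)) dx = (y) dx, which multiplied by dy ∧ dz gives (y) dx ∧ dy ∧ dz
Collecting like 3-forms: d(omega) = 0.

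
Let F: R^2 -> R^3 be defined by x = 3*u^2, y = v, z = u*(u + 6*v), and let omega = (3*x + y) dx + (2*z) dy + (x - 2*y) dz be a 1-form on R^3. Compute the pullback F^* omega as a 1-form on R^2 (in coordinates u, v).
F^* omega = (60*u^3 + 18*u^2*v + 2*u*v - 12*v^2) du + (u^2*(18*u + 2)) dv

Using F^*(f dg) = (f ∘ F) d(g ∘ F), substitute each coordinate x_i by F_i(u, v) in f_i, and replace dx_i by d F_i = (∂F_i/∂u) du + (∂F_i/∂v) dv.
  For the x component: f_1(F) = 9*u^2 + v; d F_1 = (6*u) du + (0) dv
  For the y component: f_2(F) = 2*u*(u + 6*v); d F_2 = (0) du + (1) dv
  For the z component: f_3(F) = 3*u^2 - 2*v; d F_3 = (2*u + 6*v) du + (6*u) dv
Combining and collecting du, dv coefficients:
  coeff of du: 60*u^3 + 18*u^2*v + 2*u*v - 12*v^2
  coeff of dv: u^2*(18*u + 2)
F^* omega = (60*u^3 + 18*u^2*v + 2*u*v - 12*v^2) du + (u^2*(18*u + 2)) dv.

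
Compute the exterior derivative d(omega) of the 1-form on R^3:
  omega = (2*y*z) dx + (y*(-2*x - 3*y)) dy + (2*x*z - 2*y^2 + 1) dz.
d(omega) = (-2*y - 2*z) dx ∧ dy + (-2*y + 2*z) dx ∧ dz + (-4*y) dy ∧ dz

For a 1-form omega = sum_i f_i dx_i, the exterior derivative is
  d(omega) = sum_{i < j} (∂f_j/∂x_i - ∂f_i/∂x_j) dx_i ∧ dx_j.
  coefficient of dx ∧ dy: ∂f_2/∂x - ∂f_1/∂y = ∂(y*(-2*x - 3*y))/∂x - ∂(2*y*z)/∂y = -2*y - 2*z
  coefficient of dx ∧ dz: ∂f_3/∂x - ∂f_1/∂z = ∂(2*x*z - 2*y^2 + 1)/∂x - ∂(2*y*z)/∂z = -2*y + 2*z
  coefficient of dy ∧ dz: ∂f_3/∂y - ∂f_2/∂z = ∂(2*x*z - 2*y^2 + 1)/∂y - ∂(y*(-2*x - 3*y))/∂z = -4*y
Assembling: d(omega) = (-2*y - 2*z) dx ∧ dy + (-2*y + 2*z) dx ∧ dz + (-4*y) dy ∧ dz.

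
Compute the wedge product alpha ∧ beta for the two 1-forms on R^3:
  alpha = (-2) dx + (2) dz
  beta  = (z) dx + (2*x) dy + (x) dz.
alpha ∧ beta = (-4*x) dx ∧ dy + (-2*x - 2*z) dx ∧ dz + (-4*x) dy ∧ dz

Distribute the wedge, using dx_i ∧ dx_j = -dx_j ∧ dx_i and dx_i ∧ dx_i = 0. For each pair (i, j) with i < j, the coefficient of dx_i ∧ dx_j in alpha ∧ beta is (alpha_i * beta_j - alpha_j * beta_i). Collecting: alpha ∧ beta = (-4*x) dx ∧ dy + (-2*x - 2*z) dx ∧ dz + (-4*x) dy ∧ dz.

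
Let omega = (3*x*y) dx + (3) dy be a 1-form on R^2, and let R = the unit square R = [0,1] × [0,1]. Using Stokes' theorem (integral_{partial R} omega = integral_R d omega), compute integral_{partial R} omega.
integral_(partial R) omega = -3/2

Stokes: integral_partial_R omega = integral_R d omega with d omega = (∂Q/∂x - ∂P/∂y) dx ∧ dy.
  ∂Q/∂x = 0
  ∂P/∂y = 3*x
  integrand = ∂Q/∂x - ∂P/∂y = -3*x.
Integrating over R: integral_0^1 integral_0^1 (-3*x) dx dy = -3/2.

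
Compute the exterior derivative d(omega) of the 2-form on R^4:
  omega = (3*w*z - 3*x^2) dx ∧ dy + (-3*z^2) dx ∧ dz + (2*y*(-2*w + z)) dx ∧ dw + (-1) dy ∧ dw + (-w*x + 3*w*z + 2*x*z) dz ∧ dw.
d(omega) = (3*w) dx ∧ dy ∧ dz + (4*w + z) dx ∧ dy ∧ dw + (-w - 2*y + 2*z) dx ∧ dz ∧ dw

For a 2-form omega = sum_{i<j} g_{ij} dx_i ∧ dx_j, the exterior derivative is
  d(omega) = sum_{i<j} d(g_{ij}) ∧ dx_i ∧ dx_j = sum_{i<j, k} (∂g_{ij}/∂x_k) dx_k ∧ dx_i ∧ dx_j.
Expand each term, using dx_k ∧ dx_i ∧ dx_j = sgn(permutation) dx_{(a)} ∧ dx_{(b)} ∧ dx_{(c)} with (a < b < c) sorted:
  d(3*w*z - 3*x^2) includes (∂/∂z)(3*w*z - 3*x^2) dz = (3*w) dz, which multiplied by dx ∧ dy gives (3*w) dx ∧ dy ∧ dz
  d(3*w*z - 3*x^2) includes (∂/∂w)(3*w*z - 3*x^2) dw = (3*z) dw, which multiplied by dx ∧ dy gives (3*z) dx ∧ dy ∧ dw
  d(2*y*(-2*w + z)) includes (∂/∂y)(2*y*(-2*w + z)) dy = (-4*w + 2*z) dy, which multiplied by dx ∧ dw gives (4*w - 2*z) dx ∧ dy ∧ dw
  d(2*y*(-2*w + z)) includes (∂/∂z)(2*y*(-2*w + z)) dz = (2*y) dz, which multiplied by dx ∧ dw gives (-2*y) dx ∧ dz ∧ dw
  d(-w*x + 3*w*z + 2*x*z) includes (∂/∂x)(-w*x + 3*w*z + 2*x*z) dx = (-w + 2*z) dx, which multiplied by dz ∧ dw gives (-w + 2*z) dx ∧ dz ∧ dw
Collecting like 3-forms: d(omega) = (3*w) dx ∧ dy ∧ dz + (4*w + z) dx ∧ dy ∧ dw + (-w - 2*y + 2*z) dx ∧ dz ∧ dw.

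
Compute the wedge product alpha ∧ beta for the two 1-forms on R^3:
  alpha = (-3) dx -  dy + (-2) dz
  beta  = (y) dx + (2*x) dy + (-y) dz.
alpha ∧ beta = (-6*x + y) dx ∧ dy + (5*y) dx ∧ dz + (4*x + y) dy ∧ dz

Distribute the wedge, using dx_i ∧ dx_j = -dx_j ∧ dx_i and dx_i ∧ dx_i = 0. For each pair (i, j) with i < j, the coefficient of dx_i ∧ dx_j in alpha ∧ beta is (alpha_i * beta_j - alpha_j * beta_i). Collecting: alpha ∧ beta = (-6*x + y) dx ∧ dy + (5*y) dx ∧ dz + (4*x + y) dy ∧ dz.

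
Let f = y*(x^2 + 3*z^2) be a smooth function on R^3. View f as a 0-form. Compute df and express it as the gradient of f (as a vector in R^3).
df = (2*x*y) dx + (x^2 + 3*z^2) dy + (6*y*z) dz; grad f = (2*x*y, x^2 + 3*z^2, 6*y*z)

For a 0-form f, d f = (∂f/∂x) dx + (∂f/∂y) dy + (∂f/∂z) dz. The components of the vector representation are exactly the entries of grad f in Cartesian coordinates:
  ∂f/∂x = 2*x*y
  ∂f/∂y = x^2 + 3*z^2
  ∂f/∂z = 6*y*z.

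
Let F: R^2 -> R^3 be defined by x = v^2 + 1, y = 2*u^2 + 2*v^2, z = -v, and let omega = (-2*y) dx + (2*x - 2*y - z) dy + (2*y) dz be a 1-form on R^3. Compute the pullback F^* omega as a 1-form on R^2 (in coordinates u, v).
F^* omega = (4*u*(-4*u^2 - 2*v^2 + v + 2)) du + (-24*u^2*v - 4*u^2 - 16*v^3 + 8*v) dv

Using F^*(f dg) = (f ∘ F) d(g ∘ F), substitute each coordinate x_i by F_i(u, v) in f_i, and replace dx_i by d F_i = (∂F_i/∂u) du + (∂F_i/∂v) dv.
  For the x component: f_1(F) = -4*u^2 - 4*v^2; d F_1 = (0) du + (2*v) dv
  For the y component: f_2(F) = -4*u^2 - 2*v^2 + v + 2; d F_2 = (4*u) du + (4*v) dv
  For the z component: f_3(F) = 4*u^2 + 4*v^2; d F_3 = (0) du + (-1) dv
Combining and collecting du, dv coefficients:
  coeff of du: 4*u*(-4*u^2 - 2*v^2 + v + 2)
  coeff of dv: -24*u^2*v - 4*u^2 - 16*v^3 + 8*v
F^* omega = (4*u*(-4*u^2 - 2*v^2 + v + 2)) du + (-24*u^2*v - 4*u^2 - 16*v^3 + 8*v) dv.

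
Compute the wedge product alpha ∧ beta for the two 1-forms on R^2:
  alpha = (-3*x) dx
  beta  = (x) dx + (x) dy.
alpha ∧ beta = (-3*x^2) dx ∧ dy

Distribute the wedge, using dx_i ∧ dx_j = -dx_j ∧ dx_i and dx_i ∧ dx_i = 0. For each pair (i, j) with i < j, the coefficient of dx_i ∧ dx_j in alpha ∧ beta is (alpha_i * beta_j - alpha_j * beta_i). Collecting: alpha ∧ beta = (-3*x^2) dx ∧ dy.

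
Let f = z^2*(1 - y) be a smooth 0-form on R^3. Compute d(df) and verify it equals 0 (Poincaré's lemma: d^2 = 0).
d(df) = 0

Step 1: df = sum_i (∂f/∂x_i) dx_i = (0) dx + (-z^2) dy + (2*z*(1 - y)) dz.
Step 2: Apply d again. Using the 1-form formula, the coefficient of dx ∧ dy in d(df) is ∂^2 f/∂x ∂y - ∂^2 f/∂y ∂x = (0) - (0) = 0 (equality of mixed partials for smooth f).
Similarly for dx ∧ dz and dy ∧ dz — all coefficients vanish. So d(df) = 0.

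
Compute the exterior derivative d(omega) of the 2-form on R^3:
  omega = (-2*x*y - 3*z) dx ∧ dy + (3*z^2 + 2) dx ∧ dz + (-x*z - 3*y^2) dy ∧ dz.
d(omega) = (-z - 3) dx ∧ dy ∧ dz

For a 2-form omega = sum_{i<j} g_{ij} dx_i ∧ dx_j, the exterior derivative is
  d(omega) = sum_{i<j} d(g_{ij}) ∧ dx_i ∧ dx_j = sum_{i<j, k} (∂g_{ij}/∂x_k) dx_k ∧ dx_i ∧ dx_j.
Expand each term, using dx_k ∧ dx_i ∧ dx_j = sgn(permutation) dx_{(a)} ∧ dx_{(b)} ∧ dx_{(c)} with (a < b < c) sorted:
  d(-2*x*y - 3*z) includes (∂/∂z)(-2*x*y - 3*z) dz = (-3) dz, which multiplied by dx ∧ dy gives (-3) dx ∧ dy ∧ dz
  d(-x*z - 3*y^2) includes (∂/∂x)(-x*z - 3*y^2) dx = (-z) dx, which multiplied by dy ∧ dz gives (-z) dx ∧ dy ∧ dz
Collecting like 3-forms: d(omega) = (-z - 3) dx ∧ dy ∧ dz.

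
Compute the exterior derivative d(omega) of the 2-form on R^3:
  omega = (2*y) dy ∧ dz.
d(omega) = 0

For a 2-form omega = sum_{i<j} g_{ij} dx_i ∧ dx_j, the exterior derivative is
  d(omega) = sum_{i<j} d(g_{ij}) ∧ dx_i ∧ dx_j = sum_{i<j, k} (∂g_{ij}/∂x_k) dx_k ∧ dx_i ∧ dx_j.
Expand each term, using dx_k ∧ dx_i ∧ dx_j = sgn(permutation) dx_{(a)} ∧ dx_{(b)} ∧ dx_{(c)} with (a < b < c) sorted:

Collecting like 3-forms: d(omega) = 0.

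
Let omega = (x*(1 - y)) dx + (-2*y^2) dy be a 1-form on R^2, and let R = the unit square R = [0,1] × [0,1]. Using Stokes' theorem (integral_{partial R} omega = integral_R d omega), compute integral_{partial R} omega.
integral_(partial R) omega = 1/2

Stokes: integral_partial_R omega = integral_R d omega with d omega = (∂Q/∂x - ∂P/∂y) dx ∧ dy.
  ∂Q/∂x = 0
  ∂P/∂y = -x
  integrand = ∂Q/∂x - ∂P/∂y = x.
Integrating over R: integral_0^1 integral_0^1 (x) dx dy = 1/2.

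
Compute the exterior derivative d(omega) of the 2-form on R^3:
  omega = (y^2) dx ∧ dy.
d(omega) = 0

For a 2-form omega = sum_{i<j} g_{ij} dx_i ∧ dx_j, the exterior derivative is
  d(omega) = sum_{i<j} d(g_{ij}) ∧ dx_i ∧ dx_j = sum_{i<j, k} (∂g_{ij}/∂x_k) dx_k ∧ dx_i ∧ dx_j.
Expand each term, using dx_k ∧ dx_i ∧ dx_j = sgn(permutation) dx_{(a)} ∧ dx_{(b)} ∧ dx_{(c)} with (a < b < c) sorted:

Collecting like 3-forms: d(omega) = 0.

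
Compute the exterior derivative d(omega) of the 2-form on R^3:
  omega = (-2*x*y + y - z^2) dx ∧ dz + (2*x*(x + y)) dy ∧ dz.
d(omega) = (6*x + 2*y - 1) dx ∧ dy ∧ dz

For a 2-form omega = sum_{i<j} g_{ij} dx_i ∧ dx_j, the exterior derivative is
  d(omega) = sum_{i<j} d(g_{ij}) ∧ dx_i ∧ dx_j = sum_{i<j, k} (∂g_{ij}/∂x_k) dx_k ∧ dx_i ∧ dx_j.
Expand each term, using dx_k ∧ dx_i ∧ dx_j = sgn(permutation) dx_{(a)} ∧ dx_{(b)} ∧ dx_{(c)} with (a < b < c) sorted:
  d(-2*x*y + y - z^2) includes (∂/∂y)(-2*x*y + y - z^2) dy = (1 - 2*x) dy, which multiplied by dx ∧ dz gives (2*x - 1) dx ∧ dy ∧ dz
  d(2*x*(x + y)) includes (∂/∂x)(2*x*(x + y)) dx = (4*x + 2*y) dx, which multiplied by dy ∧ dz gives (4*x + 2*y) dx ∧ dy ∧ dz
Collecting like 3-forms: d(omega) = (6*x + 2*y - 1) dx ∧ dy ∧ dz.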